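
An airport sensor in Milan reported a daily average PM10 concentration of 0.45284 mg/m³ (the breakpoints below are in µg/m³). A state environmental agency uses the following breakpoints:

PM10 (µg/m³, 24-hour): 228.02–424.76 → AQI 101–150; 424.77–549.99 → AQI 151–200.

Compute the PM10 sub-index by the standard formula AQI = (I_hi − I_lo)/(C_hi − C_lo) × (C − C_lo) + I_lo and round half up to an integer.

162

Convert: 0.45284 mg/m³ = 452.84 µg/m³.
PM10: 452.84 ∈ [424.77, 549.99] ↔ index [151, 200].
151 + (452.84−424.77)·(200−151)/(549.99−424.77) = 151 + 28.07·49/125.22 ≈ 161.98, so AQI = 162.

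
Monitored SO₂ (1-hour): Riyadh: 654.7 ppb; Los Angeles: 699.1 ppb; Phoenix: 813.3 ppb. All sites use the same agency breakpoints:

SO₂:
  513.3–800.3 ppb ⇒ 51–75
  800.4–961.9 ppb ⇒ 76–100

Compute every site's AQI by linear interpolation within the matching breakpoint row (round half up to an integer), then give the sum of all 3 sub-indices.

Riyadh: row 513.3–800.3 (AQI 51–75). (75−51)·(654.7−513.3)/(800.3−513.3) + 51 = 24·141.4/287.0 + 51 ≈ 62.82 → 63.
Los Angeles: row 513.3–800.3 (AQI 51–75). (75−51)·(699.1−513.3)/(800.3−513.3) + 51 = 24·185.8/287.0 + 51 ≈ 66.54 → 67.
Phoenix: 813.3 ∈ [800.4, 961.9] ↔ index [76, 100].
76 + (813.3−800.4)·(100−76)/(961.9−800.4) = 76 + 12.9·24/161.5 ≈ 77.92, so AQI = 78.
AQIs: Riyadh=63, Los Angeles=67, Phoenix=78. Sum = 63 + 67 + 78 = 208.

208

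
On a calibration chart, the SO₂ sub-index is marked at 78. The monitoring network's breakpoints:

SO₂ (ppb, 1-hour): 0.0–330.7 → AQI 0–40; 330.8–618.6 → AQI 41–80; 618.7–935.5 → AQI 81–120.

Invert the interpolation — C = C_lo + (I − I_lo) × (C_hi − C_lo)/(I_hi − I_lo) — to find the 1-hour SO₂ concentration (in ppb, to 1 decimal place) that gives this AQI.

AQI 78 lies in the 41–80 band, which corresponds to 330.8–618.6 ppb.
C = 330.8 + (78−41)×(618.6−330.8)/(80−41) = 330.8 + 37×287.8/39 ≈ 603.841 ppb → 603.8 ppb to 1 dp.

603.8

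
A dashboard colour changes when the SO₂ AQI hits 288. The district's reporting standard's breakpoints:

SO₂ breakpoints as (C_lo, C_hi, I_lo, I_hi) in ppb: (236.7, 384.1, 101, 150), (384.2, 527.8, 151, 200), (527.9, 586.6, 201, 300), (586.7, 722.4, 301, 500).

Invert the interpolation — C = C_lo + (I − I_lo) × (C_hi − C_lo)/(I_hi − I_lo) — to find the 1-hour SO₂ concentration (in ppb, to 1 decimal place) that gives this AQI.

AQI 288 lies in the 201–300 band, which corresponds to 527.9–586.6 ppb.
C = 527.9 + (288−201)×(586.6−527.9)/(300−201) = 527.9 + 87×58.7/99 ≈ 579.485 ppb → 579.5 ppb to 1 dp.

579.5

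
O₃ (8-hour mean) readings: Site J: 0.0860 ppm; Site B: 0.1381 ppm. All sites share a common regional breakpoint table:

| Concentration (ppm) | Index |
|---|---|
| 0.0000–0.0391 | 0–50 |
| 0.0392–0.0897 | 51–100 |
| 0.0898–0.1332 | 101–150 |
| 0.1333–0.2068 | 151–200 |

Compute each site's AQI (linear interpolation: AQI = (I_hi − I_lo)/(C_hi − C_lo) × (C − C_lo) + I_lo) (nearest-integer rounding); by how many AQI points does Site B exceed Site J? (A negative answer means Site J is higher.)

58

Site J: 0.0860 lies in 0.0392–0.0897, so I_lo=51, I_hi=100, C_lo=0.0392, C_hi=0.0897.
(100−51)/(0.0897−0.0392) × (0.0860−0.0392) + 51 = 49/0.0505 × 0.0468 + 51 ≈ 96.41 → 96.
Site B: 0.1381 lies in 0.1333–0.2068, so I_lo=151, I_hi=200, C_lo=0.1333, C_hi=0.2068.
(200−151)/(0.2068−0.1333) × (0.1381−0.1333) + 151 = 49/0.0735 × 0.0048 + 151 ≈ 154.20 → 154.
AQIs: Site J=96, Site B=154. Site B (154) − Site J (96) = 58.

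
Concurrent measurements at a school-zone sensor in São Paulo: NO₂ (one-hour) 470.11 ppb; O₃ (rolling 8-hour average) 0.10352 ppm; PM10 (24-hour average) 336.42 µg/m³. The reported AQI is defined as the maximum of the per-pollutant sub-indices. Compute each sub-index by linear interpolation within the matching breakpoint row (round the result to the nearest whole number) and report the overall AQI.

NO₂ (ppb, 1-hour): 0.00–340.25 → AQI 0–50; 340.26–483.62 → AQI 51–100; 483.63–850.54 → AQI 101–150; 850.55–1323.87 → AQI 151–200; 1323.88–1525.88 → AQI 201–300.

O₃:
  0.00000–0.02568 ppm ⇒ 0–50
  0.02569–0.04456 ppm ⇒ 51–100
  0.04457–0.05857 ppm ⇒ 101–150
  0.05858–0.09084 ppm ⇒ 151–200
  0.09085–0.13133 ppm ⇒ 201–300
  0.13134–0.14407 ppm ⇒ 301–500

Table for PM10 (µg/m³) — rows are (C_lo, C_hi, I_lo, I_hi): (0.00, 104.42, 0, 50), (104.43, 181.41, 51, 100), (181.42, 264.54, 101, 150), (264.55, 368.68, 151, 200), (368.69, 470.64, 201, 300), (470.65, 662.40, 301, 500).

NO₂: row 340.26–483.62 (AQI 51–100). (100−51)·(470.11−340.26)/(483.62−340.26) + 51 = 49·129.85/143.36 + 51 ≈ 95.38 → 95.
O₃: 0.10352 lies in 0.09085–0.13133, so I_lo=201, I_hi=300, C_lo=0.09085, C_hi=0.13133.
(300−201)/(0.13133−0.09085) × (0.10352−0.09085) + 201 = 99/0.04048 × 0.01267 + 201 ≈ 231.99 → 232.
PM10 336.42: bracket 264.55–368.68 → index 151–200; slope 49/104.13, offset 71.87.
AQI = 151 + 49/104.13·71.87 ≈ 184.82 ⇒ 185.
Sub-indices: NO₂→95, O₃→232, PM10→185. Overall AQI = max = 232; dominant pollutant is O₃.

232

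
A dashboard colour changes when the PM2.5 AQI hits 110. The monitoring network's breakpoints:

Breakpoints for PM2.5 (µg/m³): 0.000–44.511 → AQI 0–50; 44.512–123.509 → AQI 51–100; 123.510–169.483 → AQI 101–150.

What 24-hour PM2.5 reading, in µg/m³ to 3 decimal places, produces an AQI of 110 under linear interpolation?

AQI 110 lies in the 101–150 band, which corresponds to 123.510–169.483 µg/m³.
C = 123.510 + (110−101)×(169.483−123.510)/(150−101) = 123.510 + 9×45.973/49 ≈ 131.95402 µg/m³ → 131.954 µg/m³ to 3 dp.

131.954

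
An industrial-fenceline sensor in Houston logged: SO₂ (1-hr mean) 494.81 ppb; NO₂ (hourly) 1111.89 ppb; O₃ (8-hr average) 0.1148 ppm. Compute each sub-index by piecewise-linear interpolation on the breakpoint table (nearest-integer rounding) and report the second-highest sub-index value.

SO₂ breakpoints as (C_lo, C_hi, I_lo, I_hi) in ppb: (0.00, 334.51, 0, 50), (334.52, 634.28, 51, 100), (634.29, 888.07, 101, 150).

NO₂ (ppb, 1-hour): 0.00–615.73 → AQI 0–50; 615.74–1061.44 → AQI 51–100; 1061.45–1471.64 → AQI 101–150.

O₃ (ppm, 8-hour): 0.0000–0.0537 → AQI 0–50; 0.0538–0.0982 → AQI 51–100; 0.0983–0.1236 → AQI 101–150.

107

SO₂: 494.81 ∈ [334.52, 634.28] ↔ index [51, 100].
51 + (494.81−334.52)·(100−51)/(634.28−334.52) = 51 + 160.29·49/299.76 ≈ 77.20, so AQI = 77.
NO₂: 1111.89 lies in 1061.45–1471.64, so I_lo=101, I_hi=150, C_lo=1061.45, C_hi=1471.64.
(150−101)/(1471.64−1061.45) × (1111.89−1061.45) + 101 = 49/410.19 × 50.44 + 101 ≈ 107.03 → 107.
O₃ 0.1148: bracket 0.0983–0.1236 → index 101–150; slope 49/0.0253, offset 0.0165.
AQI = 101 + 49/0.0253·0.0165 ≈ 132.96 ⇒ 133.
Sub-indices: SO₂→77, NO₂→107, O₃→133. Ranked high→low: 133, 107, 77. Second-highest sub-index = 107.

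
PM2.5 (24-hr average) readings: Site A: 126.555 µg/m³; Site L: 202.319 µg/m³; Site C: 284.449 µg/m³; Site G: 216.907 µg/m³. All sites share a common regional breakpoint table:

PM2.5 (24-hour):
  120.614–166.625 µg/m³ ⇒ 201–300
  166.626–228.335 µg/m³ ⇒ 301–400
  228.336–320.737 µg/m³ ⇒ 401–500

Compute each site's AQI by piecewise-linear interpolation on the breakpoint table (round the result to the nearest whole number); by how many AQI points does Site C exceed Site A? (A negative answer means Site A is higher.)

247

Site A 126.555: bracket 120.614–166.625 → index 201–300; slope 99/46.011, offset 5.941.
AQI = 201 + 99/46.011·5.941 ≈ 213.78 ⇒ 214.
Site L 202.319: bracket 166.626–228.335 → index 301–400; slope 99/61.709, offset 35.693.
AQI = 301 + 99/61.709·35.693 ≈ 358.26 ⇒ 358.
Site C: 284.449 lies in 228.336–320.737, so I_lo=401, I_hi=500, C_lo=228.336, C_hi=320.737.
(500−401)/(320.737−228.336) × (284.449−228.336) + 401 = 99/92.401 × 56.113 + 401 ≈ 461.12 → 461.
Site G: 216.907 ∈ [166.626, 228.335] ↔ index [301, 400].
301 + (216.907−166.626)·(400−301)/(228.335−166.626) = 301 + 50.281·99/61.709 ≈ 381.67, so AQI = 382.
AQIs: Site A=214, Site L=358, Site C=461, Site G=382. Site C (461) − Site A (214) = 247.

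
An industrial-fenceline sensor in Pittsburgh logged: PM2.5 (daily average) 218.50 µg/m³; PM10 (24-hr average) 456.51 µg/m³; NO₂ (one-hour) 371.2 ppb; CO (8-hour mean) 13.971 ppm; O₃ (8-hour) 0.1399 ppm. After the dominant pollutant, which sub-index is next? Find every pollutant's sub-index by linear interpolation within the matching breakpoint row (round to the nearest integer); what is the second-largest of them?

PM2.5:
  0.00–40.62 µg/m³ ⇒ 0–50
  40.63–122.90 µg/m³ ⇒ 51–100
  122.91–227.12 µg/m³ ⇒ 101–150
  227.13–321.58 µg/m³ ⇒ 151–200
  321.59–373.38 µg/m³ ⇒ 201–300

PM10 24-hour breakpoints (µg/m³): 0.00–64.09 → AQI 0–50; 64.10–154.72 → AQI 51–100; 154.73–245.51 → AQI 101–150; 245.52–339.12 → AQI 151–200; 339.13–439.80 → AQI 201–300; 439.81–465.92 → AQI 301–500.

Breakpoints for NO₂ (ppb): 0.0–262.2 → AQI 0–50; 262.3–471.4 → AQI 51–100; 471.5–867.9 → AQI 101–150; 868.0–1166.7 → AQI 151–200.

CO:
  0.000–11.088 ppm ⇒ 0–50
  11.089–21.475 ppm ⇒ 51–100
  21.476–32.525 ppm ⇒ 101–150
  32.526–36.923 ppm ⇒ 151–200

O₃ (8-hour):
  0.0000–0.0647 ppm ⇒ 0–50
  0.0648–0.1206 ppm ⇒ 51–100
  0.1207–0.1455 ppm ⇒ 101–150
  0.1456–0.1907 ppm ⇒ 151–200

PM2.5: 218.50 ∈ [122.91, 227.12] ↔ index [101, 150].
101 + (218.50−122.91)·(150−101)/(227.12−122.91) = 101 + 95.59·49/104.21 ≈ 145.95, so AQI = 146.
PM10: 456.51 ∈ [439.81, 465.92] ↔ index [301, 500].
301 + (456.51−439.81)·(500−301)/(465.92−439.81) = 301 + 16.70·199/26.11 ≈ 428.28, so AQI = 428.
NO₂: 371.2 lies in 262.3–471.4, so I_lo=51, I_hi=100, C_lo=262.3, C_hi=471.4.
(100−51)/(471.4−262.3) × (371.2−262.3) + 51 = 49/209.1 × 108.9 + 51 ≈ 76.52 → 77.
CO: 13.971 ∈ [11.089, 21.475] ↔ index [51, 100].
51 + (13.971−11.089)·(100−51)/(21.475−11.089) = 51 + 2.882·49/10.386 ≈ 64.60, so AQI = 65.
O₃: 0.1399 lies in 0.1207–0.1455, so I_lo=101, I_hi=150, C_lo=0.1207, C_hi=0.1455.
(150−101)/(0.1455−0.1207) × (0.1399−0.1207) + 101 = 49/0.0248 × 0.0192 + 101 ≈ 138.94 → 139.
Sub-indices: PM2.5→146, PM10→428, NO₂→77, CO→65, O₃→139. Ranked high→low: 428, 146, 139, 77, 65. Second-highest sub-index = 146.

146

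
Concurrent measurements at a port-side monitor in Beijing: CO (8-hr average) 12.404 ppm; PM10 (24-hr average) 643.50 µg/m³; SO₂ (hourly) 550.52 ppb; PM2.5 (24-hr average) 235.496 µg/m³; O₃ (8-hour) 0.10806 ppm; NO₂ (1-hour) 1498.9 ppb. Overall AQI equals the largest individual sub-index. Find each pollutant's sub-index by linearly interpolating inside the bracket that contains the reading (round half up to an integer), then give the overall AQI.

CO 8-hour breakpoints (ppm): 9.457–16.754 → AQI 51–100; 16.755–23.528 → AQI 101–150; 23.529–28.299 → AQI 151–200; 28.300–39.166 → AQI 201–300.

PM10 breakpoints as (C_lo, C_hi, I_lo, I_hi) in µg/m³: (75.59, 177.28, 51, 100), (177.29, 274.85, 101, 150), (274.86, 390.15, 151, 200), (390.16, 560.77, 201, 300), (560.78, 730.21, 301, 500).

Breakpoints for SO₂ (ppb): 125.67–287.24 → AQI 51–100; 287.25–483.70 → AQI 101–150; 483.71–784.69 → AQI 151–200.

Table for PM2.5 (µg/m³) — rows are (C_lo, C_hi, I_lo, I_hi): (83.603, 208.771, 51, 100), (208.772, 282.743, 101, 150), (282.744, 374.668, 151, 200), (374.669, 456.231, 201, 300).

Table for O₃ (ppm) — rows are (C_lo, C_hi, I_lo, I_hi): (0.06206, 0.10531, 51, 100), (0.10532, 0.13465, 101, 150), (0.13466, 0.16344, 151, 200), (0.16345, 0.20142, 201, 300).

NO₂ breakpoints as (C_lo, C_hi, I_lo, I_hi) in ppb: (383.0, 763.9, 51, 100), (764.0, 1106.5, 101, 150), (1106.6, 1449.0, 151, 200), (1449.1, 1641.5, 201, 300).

CO: 12.404 ∈ [9.457, 16.754] ↔ index [51, 100].
51 + (12.404−9.457)·(100−51)/(16.754−9.457) = 51 + 2.947·49/7.297 ≈ 70.79, so AQI = 71.
PM10: 643.50 lies in 560.78–730.21, so I_lo=301, I_hi=500, C_lo=560.78, C_hi=730.21.
(500−301)/(730.21−560.78) × (643.50−560.78) + 301 = 199/169.43 × 82.72 + 301 ≈ 398.16 → 398.
SO₂: row 483.71–784.69 (AQI 151–200). (200−151)·(550.52−483.71)/(784.69−483.71) + 151 = 49·66.81/300.98 + 151 ≈ 161.88 → 162.
PM2.5: row 208.772–282.743 (AQI 101–150). (150−101)·(235.496−208.772)/(282.743−208.772) + 101 = 49·26.724/73.971 + 101 ≈ 118.70 → 119.
O₃: row 0.10532–0.13465 (AQI 101–150). (150−101)·(0.10806−0.10532)/(0.13465−0.10532) + 101 = 49·0.00274/0.02933 + 101 ≈ 105.58 → 106.
NO₂: 1498.9 lies in 1449.1–1641.5, so I_lo=201, I_hi=300, C_lo=1449.1, C_hi=1641.5.
(300−201)/(1641.5−1449.1) × (1498.9−1449.1) + 201 = 99/192.4 × 49.8 + 201 ≈ 226.62 → 227.
Sub-indices: CO→71, PM10→398, SO₂→162, PM2.5→119, O₃→106, NO₂→227. Overall AQI = max = 398; dominant pollutant is PM10.

398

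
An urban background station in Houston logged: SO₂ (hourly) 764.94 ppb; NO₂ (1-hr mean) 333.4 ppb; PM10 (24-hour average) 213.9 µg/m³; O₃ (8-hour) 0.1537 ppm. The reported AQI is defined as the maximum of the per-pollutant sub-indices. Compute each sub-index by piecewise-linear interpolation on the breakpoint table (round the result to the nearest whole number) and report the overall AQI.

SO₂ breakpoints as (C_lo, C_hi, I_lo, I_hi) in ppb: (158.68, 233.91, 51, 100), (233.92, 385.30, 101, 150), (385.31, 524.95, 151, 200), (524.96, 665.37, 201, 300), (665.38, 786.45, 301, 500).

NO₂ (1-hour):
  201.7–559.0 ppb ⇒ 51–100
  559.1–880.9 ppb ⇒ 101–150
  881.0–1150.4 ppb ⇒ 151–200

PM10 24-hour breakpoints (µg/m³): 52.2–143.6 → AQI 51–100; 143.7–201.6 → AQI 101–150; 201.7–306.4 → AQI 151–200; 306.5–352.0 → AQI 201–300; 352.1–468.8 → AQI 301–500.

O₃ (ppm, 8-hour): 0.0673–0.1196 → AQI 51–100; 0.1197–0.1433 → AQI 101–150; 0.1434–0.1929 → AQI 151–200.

465

SO₂: 764.94 lies in 665.38–786.45, so I_lo=301, I_hi=500, C_lo=665.38, C_hi=786.45.
(500−301)/(786.45−665.38) × (764.94−665.38) + 301 = 199/121.07 × 99.56 + 301 ≈ 464.64 → 465.
NO₂ 333.4: bracket 201.7–559.0 → index 51–100; slope 49/357.3, offset 131.7.
AQI = 51 + 49/357.3·131.7 ≈ 69.06 ⇒ 69.
PM10 213.9: bracket 201.7–306.4 → index 151–200; slope 49/104.7, offset 12.2.
AQI = 151 + 49/104.7·12.2 ≈ 156.71 ⇒ 157.
O₃ 0.1537: bracket 0.1434–0.1929 → index 151–200; slope 49/0.0495, offset 0.0103.
AQI = 151 + 49/0.0495·0.0103 ≈ 161.20 ⇒ 161.
Sub-indices: SO₂→465, NO₂→69, PM10→157, O₃→161. Overall AQI = max = 465; dominant pollutant is SO₂.
AQI 465: Hazardous.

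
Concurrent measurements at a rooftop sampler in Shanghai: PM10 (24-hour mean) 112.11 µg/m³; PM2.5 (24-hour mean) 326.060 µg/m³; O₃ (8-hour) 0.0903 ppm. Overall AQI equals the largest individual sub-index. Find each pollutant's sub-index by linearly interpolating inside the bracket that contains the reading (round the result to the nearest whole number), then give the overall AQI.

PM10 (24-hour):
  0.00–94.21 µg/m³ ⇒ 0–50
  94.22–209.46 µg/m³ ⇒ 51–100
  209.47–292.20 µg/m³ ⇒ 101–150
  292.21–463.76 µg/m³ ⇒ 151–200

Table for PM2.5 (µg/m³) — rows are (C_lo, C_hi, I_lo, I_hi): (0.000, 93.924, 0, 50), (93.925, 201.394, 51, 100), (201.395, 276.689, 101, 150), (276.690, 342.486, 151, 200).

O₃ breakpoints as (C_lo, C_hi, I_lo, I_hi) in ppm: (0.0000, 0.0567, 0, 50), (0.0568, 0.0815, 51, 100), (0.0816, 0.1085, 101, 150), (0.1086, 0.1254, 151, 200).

PM10 112.11: bracket 94.22–209.46 → index 51–100; slope 49/115.24, offset 17.89.
AQI = 51 + 49/115.24·17.89 ≈ 58.61 ⇒ 59.
PM2.5 326.060: bracket 276.690–342.486 → index 151–200; slope 49/65.796, offset 49.370.
AQI = 151 + 49/65.796·49.370 ≈ 187.77 ⇒ 188.
O₃: row 0.0816–0.1085 (AQI 101–150). (150−101)·(0.0903−0.0816)/(0.1085−0.0816) + 101 = 49·0.0087/0.0269 + 101 ≈ 116.85 → 117.
Sub-indices: PM10→59, PM2.5→188, O₃→117. Overall AQI = max = 188; dominant pollutant is PM2.5.

188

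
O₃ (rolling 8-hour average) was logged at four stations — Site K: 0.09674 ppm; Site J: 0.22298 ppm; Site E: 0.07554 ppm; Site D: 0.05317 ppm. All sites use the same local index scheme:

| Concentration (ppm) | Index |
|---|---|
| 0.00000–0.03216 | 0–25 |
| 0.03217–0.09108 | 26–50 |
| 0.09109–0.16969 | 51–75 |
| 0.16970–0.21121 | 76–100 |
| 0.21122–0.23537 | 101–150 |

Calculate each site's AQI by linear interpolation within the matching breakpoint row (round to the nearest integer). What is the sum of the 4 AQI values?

Site K: 0.09674 lies in 0.09109–0.16969, so I_lo=51, I_hi=75, C_lo=0.09109, C_hi=0.16969.
(75−51)/(0.16969−0.09109) × (0.09674−0.09109) + 51 = 24/0.07860 × 0.00565 + 51 ≈ 52.73 → 53.
Site J: 0.22298 ∈ [0.21122, 0.23537] ↔ index [101, 150].
101 + (0.22298−0.21122)·(150−101)/(0.23537−0.21122) = 101 + 0.01176·49/0.02415 ≈ 124.86, so AQI = 125.
Site E: 0.07554 lies in 0.03217–0.09108, so I_lo=26, I_hi=50, C_lo=0.03217, C_hi=0.09108.
(50−26)/(0.09108−0.03217) × (0.07554−0.03217) + 26 = 24/0.05891 × 0.04337 + 26 ≈ 43.67 → 44.
Site D: 0.05317 lies in 0.03217–0.09108, so I_lo=26, I_hi=50, C_lo=0.03217, C_hi=0.09108.
(50−26)/(0.09108−0.03217) × (0.05317−0.03217) + 26 = 24/0.05891 × 0.02100 + 26 ≈ 34.56 → 35.
AQIs: Site K=53, Site J=125, Site E=44, Site D=35. Sum = 53 + 125 + 44 + 35 = 257.

257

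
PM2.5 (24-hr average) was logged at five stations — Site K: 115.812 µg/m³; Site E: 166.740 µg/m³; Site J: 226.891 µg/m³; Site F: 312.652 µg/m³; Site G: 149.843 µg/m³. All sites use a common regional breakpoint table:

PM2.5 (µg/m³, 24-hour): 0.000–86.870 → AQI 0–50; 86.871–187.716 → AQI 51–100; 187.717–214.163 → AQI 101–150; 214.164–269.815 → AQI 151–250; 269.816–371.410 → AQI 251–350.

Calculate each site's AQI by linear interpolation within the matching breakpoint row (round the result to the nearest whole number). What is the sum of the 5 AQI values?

Site K: 115.812 lies in 86.871–187.716, so I_lo=51, I_hi=100, C_lo=86.871, C_hi=187.716.
(100−51)/(187.716−86.871) × (115.812−86.871) + 51 = 49/100.845 × 28.941 + 51 ≈ 65.06 → 65.
Site E: 166.740 lies in 86.871–187.716, so I_lo=51, I_hi=100, C_lo=86.871, C_hi=187.716.
(100−51)/(187.716−86.871) × (166.740−86.871) + 51 = 49/100.845 × 79.869 + 51 ≈ 89.81 → 90.
Site J 226.891: bracket 214.164–269.815 → index 151–250; slope 99/55.651, offset 12.727.
AQI = 151 + 99/55.651·12.727 ≈ 173.64 ⇒ 174.
Site F: 312.652 ∈ [269.816, 371.410] ↔ index [251, 350].
251 + (312.652−269.816)·(350−251)/(371.410−269.816) = 251 + 42.836·99/101.594 ≈ 292.74, so AQI = 293.
Site G 149.843: bracket 86.871–187.716 → index 51–100; slope 49/100.845, offset 62.972.
AQI = 51 + 49/100.845·62.972 ≈ 81.60 ⇒ 82.
AQIs: Site K=65, Site E=90, Site J=174, Site F=293, Site G=82. Sum = 65 + 90 + 174 + 293 + 82 = 704.

704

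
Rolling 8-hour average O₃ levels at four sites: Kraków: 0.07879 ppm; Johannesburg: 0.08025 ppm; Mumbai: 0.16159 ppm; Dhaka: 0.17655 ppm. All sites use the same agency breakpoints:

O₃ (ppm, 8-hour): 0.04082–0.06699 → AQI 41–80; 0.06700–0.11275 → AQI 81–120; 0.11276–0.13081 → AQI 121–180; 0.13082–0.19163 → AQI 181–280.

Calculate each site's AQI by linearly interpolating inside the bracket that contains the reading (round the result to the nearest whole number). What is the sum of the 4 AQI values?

Kraków: row 0.06700–0.11275 (AQI 81–120). (120−81)·(0.07879−0.06700)/(0.11275−0.06700) + 81 = 39·0.01179/0.04575 + 81 ≈ 91.05 → 91.
Johannesburg: row 0.06700–0.11275 (AQI 81–120). (120−81)·(0.08025−0.06700)/(0.11275−0.06700) + 81 = 39·0.01325/0.04575 + 81 ≈ 92.30 → 92.
Mumbai: 0.16159 lies in 0.13082–0.19163, so I_lo=181, I_hi=280, C_lo=0.13082, C_hi=0.19163.
(280−181)/(0.19163−0.13082) × (0.16159−0.13082) + 181 = 99/0.06081 × 0.03077 + 181 ≈ 231.09 → 231.
Dhaka: 0.17655 lies in 0.13082–0.19163, so I_lo=181, I_hi=280, C_lo=0.13082, C_hi=0.19163.
(280−181)/(0.19163−0.13082) × (0.17655−0.13082) + 181 = 99/0.06081 × 0.04573 + 181 ≈ 255.45 → 255.
AQIs: Kraków=91, Johannesburg=92, Mumbai=231, Dhaka=255. Sum = 91 + 92 + 231 + 255 = 669.

669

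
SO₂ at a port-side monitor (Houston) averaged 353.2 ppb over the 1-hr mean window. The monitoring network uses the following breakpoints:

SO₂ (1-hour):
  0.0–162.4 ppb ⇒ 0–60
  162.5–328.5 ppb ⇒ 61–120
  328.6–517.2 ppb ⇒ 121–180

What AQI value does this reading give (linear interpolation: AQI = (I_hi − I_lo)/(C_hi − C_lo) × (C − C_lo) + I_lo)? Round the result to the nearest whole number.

SO₂: 353.2 lies in 328.6–517.2, so I_lo=121, I_hi=180, C_lo=328.6, C_hi=517.2.
(180−121)/(517.2−328.6) × (353.2−328.6) + 121 = 59/188.6 × 24.6 + 121 ≈ 128.70 → 129.

129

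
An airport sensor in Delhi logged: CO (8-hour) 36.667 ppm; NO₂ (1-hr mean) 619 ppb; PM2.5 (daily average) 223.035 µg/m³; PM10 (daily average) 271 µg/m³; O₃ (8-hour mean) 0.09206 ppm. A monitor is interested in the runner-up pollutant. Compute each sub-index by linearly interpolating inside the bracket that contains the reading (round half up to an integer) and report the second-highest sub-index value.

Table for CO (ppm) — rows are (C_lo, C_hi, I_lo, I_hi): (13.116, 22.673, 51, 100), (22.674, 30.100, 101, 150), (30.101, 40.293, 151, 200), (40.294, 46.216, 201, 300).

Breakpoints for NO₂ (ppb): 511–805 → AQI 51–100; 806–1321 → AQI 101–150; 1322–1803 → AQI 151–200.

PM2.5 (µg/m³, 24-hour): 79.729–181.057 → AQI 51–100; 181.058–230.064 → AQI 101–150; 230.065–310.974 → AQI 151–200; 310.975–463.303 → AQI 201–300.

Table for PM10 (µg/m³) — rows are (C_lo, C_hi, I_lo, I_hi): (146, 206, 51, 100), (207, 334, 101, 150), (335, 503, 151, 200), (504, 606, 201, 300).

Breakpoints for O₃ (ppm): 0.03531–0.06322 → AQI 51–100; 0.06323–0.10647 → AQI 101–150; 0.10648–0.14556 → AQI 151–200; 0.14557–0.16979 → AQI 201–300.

CO: 36.667 ∈ [30.101, 40.293] ↔ index [151, 200].
151 + (36.667−30.101)·(200−151)/(40.293−30.101) = 151 + 6.566·49/10.192 ≈ 182.57, so AQI = 183.
NO₂: 619 ∈ [511, 805] ↔ index [51, 100].
51 + (619−511)·(100−51)/(805−511) = 51 + 108·49/294 ≈ 69.00, so AQI = 69.
PM2.5 223.035: bracket 181.058–230.064 → index 101–150; slope 49/49.006, offset 41.977.
AQI = 101 + 49/49.006·41.977 ≈ 142.97 ⇒ 143.
PM10: 271 ∈ [207, 334] ↔ index [101, 150].
101 + (271−207)·(150−101)/(334−207) = 101 + 64·49/127 ≈ 125.69, so AQI = 126.
O₃: row 0.06323–0.10647 (AQI 101–150). (150−101)·(0.09206−0.06323)/(0.10647−0.06323) + 101 = 49·0.02883/0.04324 + 101 ≈ 133.67 → 134.
Sub-indices: CO→183, NO₂→69, PM2.5→143, PM10→126, O₃→134. Ranked high→low: 183, 143, 134, 126, 69. Second-highest sub-index = 143.

143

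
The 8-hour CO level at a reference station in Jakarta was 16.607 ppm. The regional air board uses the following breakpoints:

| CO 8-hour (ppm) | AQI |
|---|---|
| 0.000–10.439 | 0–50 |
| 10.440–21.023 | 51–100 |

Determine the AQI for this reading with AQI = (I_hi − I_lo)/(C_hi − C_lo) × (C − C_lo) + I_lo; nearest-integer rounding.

CO: 16.607 lies in 10.440–21.023, so I_lo=51, I_hi=100, C_lo=10.440, C_hi=21.023.
(100−51)/(21.023−10.440) × (16.607−10.440) + 51 = 49/10.583 × 6.167 + 51 ≈ 79.55 → 80.

80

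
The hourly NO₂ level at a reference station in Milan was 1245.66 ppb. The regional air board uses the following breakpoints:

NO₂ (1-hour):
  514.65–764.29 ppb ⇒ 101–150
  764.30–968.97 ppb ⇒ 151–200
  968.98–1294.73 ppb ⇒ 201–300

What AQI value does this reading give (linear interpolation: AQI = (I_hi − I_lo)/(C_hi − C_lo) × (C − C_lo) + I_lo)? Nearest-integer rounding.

285

NO₂: row 968.98–1294.73 (AQI 201–300). (300−201)·(1245.66−968.98)/(1294.73−968.98) + 201 = 99·276.68/325.75 + 201 ≈ 285.09 → 285.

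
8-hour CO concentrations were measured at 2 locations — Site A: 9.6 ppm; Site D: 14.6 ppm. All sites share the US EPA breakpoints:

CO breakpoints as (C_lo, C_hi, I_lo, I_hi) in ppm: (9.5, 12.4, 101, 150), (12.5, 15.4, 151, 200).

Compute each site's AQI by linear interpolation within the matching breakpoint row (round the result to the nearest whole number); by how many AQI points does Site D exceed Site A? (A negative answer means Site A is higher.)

Site A: 9.6 ∈ [9.5, 12.4] ↔ index [101, 150].
101 + (9.6−9.5)·(150−101)/(12.4−9.5) = 101 + 0.1·49/2.9 ≈ 102.69, so AQI = 103.
Site D: 14.6 ∈ [12.5, 15.4] ↔ index [151, 200].
151 + (14.6−12.5)·(200−151)/(15.4−12.5) = 151 + 2.1·49/2.9 ≈ 186.48, so AQI = 186.
AQIs: Site A=103, Site D=186. Site D (186) − Site A (103) = 83.

83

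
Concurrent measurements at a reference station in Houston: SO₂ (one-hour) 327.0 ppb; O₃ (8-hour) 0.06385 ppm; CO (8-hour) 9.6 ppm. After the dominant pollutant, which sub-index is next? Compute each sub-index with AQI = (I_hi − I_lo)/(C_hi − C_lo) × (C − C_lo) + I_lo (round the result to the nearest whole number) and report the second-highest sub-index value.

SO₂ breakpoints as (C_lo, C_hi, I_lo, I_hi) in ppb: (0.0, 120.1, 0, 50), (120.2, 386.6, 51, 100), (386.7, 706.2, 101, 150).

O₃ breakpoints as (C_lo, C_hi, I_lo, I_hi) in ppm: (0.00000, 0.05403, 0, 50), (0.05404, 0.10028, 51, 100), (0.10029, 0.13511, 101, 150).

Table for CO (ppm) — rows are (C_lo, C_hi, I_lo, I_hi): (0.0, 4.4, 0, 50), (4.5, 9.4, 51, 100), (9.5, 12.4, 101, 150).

89

SO₂ 327.0: bracket 120.2–386.6 → index 51–100; slope 49/266.4, offset 206.8.
AQI = 51 + 49/266.4·206.8 ≈ 89.04 ⇒ 89.
O₃: 0.06385 lies in 0.05404–0.10028, so I_lo=51, I_hi=100, C_lo=0.05404, C_hi=0.10028.
(100−51)/(0.10028−0.05404) × (0.06385−0.05404) + 51 = 49/0.04624 × 0.00981 + 51 ≈ 61.40 → 61.
CO: 9.6 lies in 9.5–12.4, so I_lo=101, I_hi=150, C_lo=9.5, C_hi=12.4.
(150−101)/(12.4−9.5) × (9.6−9.5) + 101 = 49/2.9 × 0.1 + 101 ≈ 102.69 → 103.
Sub-indices: SO₂→89, O₃→61, CO→103. Ranked high→low: 103, 89, 61. Second-highest sub-index = 89.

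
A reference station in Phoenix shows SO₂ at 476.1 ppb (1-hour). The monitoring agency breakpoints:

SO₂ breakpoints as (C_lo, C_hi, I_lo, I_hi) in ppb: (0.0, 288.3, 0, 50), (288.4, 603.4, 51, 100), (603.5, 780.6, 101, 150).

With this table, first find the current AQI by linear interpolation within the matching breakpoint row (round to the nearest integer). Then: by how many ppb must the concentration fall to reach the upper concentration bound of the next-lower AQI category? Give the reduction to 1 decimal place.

SO₂: 476.1 lies in 288.4–603.4, so I_lo=51, I_hi=100, C_lo=288.4, C_hi=603.4.
(100−51)/(603.4−288.4) × (476.1−288.4) + 51 = 49/315.0 × 187.7 + 51 ≈ 80.20 → 80.
Current AQI 80 is in the Moderate range (51–100). The next-lower category tops out at AQI 50, whose upper concentration bound is 288.3 ppb.
Reduction needed = 476.1 − 288.3 = 187.8 ppb.

187.8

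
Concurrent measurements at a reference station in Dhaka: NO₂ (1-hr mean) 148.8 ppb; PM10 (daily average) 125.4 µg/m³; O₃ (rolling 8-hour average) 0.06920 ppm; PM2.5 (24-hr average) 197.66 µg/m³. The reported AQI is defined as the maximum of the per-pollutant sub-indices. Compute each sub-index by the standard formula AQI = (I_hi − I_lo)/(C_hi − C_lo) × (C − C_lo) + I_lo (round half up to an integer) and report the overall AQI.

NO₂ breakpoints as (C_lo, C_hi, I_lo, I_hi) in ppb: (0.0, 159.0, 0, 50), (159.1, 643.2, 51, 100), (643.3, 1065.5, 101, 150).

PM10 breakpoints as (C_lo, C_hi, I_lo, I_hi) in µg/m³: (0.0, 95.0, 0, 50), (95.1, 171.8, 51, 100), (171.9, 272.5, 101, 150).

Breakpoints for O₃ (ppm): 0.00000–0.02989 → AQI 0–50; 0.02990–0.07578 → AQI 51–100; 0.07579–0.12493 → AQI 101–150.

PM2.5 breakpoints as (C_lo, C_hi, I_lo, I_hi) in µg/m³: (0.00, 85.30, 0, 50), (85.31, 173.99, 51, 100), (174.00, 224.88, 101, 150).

NO₂: 148.8 lies in 0.0–159.0, so I_lo=0, I_hi=50, C_lo=0.0, C_hi=159.0.
(50−0)/(159.0−0.0) × (148.8−0.0) + 0 = 50/159.0 × 148.8 + 0 ≈ 46.79 → 47.
PM10: row 95.1–171.8 (AQI 51–100). (100−51)·(125.4−95.1)/(171.8−95.1) + 51 = 49·30.3/76.7 + 51 ≈ 70.36 → 70.
O₃ 0.06920: bracket 0.02990–0.07578 → index 51–100; slope 49/0.04588, offset 0.03930.
AQI = 51 + 49/0.04588·0.03930 ≈ 92.97 ⇒ 93.
PM2.5: row 174.00–224.88 (AQI 101–150). (150−101)·(197.66−174.00)/(224.88−174.00) + 101 = 49·23.66/50.88 + 101 ≈ 123.79 → 124.
Sub-indices: NO₂→47, PM10→70, O₃→93, PM2.5→124. Overall AQI = max = 124; dominant pollutant is PM2.5.
AQI 124: Unhealthy for Sensitive Groups.

124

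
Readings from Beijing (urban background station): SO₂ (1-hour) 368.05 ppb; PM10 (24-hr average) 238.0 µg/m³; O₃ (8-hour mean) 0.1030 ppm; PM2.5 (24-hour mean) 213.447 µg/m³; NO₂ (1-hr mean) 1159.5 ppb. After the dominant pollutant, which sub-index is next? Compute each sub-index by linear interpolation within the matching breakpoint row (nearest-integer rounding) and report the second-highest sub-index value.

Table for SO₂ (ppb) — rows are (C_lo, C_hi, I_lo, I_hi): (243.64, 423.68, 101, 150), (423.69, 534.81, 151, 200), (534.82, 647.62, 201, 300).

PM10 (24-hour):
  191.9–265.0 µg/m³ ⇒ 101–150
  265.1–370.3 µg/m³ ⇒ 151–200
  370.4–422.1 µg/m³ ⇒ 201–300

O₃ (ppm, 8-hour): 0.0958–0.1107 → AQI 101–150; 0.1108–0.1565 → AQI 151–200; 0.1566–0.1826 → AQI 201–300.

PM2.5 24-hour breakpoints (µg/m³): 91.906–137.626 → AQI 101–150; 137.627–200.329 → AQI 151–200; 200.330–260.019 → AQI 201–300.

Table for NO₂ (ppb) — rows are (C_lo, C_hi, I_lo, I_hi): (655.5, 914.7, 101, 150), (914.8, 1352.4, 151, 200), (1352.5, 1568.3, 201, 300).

178

SO₂: row 243.64–423.68 (AQI 101–150). (150−101)·(368.05−243.64)/(423.68−243.64) + 101 = 49·124.41/180.04 + 101 ≈ 134.86 → 135.
PM10 238.0: bracket 191.9–265.0 → index 101–150; slope 49/73.1, offset 46.1.
AQI = 101 + 49/73.1·46.1 ≈ 131.90 ⇒ 132.
O₃: 0.1030 ∈ [0.0958, 0.1107] ↔ index [101, 150].
101 + (0.1030−0.0958)·(150−101)/(0.1107−0.0958) = 101 + 0.0072·49/0.0149 ≈ 124.68, so AQI = 125.
PM2.5 213.447: bracket 200.330–260.019 → index 201–300; slope 99/59.689, offset 13.117.
AQI = 201 + 99/59.689·13.117 ≈ 222.76 ⇒ 223.
NO₂: 1159.5 lies in 914.8–1352.4, so I_lo=151, I_hi=200, C_lo=914.8, C_hi=1352.4.
(200−151)/(1352.4−914.8) × (1159.5−914.8) + 151 = 49/437.6 × 244.7 + 151 ≈ 178.40 → 178.
Sub-indices: SO₂→135, PM10→132, O₃→125, PM2.5→223, NO₂→178. Ranked high→low: 223, 178, 135, 132, 125. Second-highest sub-index = 178.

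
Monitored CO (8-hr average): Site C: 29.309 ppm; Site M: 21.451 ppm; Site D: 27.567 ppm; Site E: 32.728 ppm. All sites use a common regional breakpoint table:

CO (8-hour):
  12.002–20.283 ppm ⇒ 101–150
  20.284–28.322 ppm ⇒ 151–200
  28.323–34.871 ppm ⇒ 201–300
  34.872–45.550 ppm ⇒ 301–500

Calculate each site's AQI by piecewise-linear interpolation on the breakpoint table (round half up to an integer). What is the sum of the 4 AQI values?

837

Site C: 29.309 lies in 28.323–34.871, so I_lo=201, I_hi=300, C_lo=28.323, C_hi=34.871.
(300−201)/(34.871−28.323) × (29.309−28.323) + 201 = 99/6.548 × 0.986 + 201 ≈ 215.91 → 216.
Site M 21.451: bracket 20.284–28.322 → index 151–200; slope 49/8.038, offset 1.167.
AQI = 151 + 49/8.038·1.167 ≈ 158.11 ⇒ 158.
Site D: 27.567 ∈ [20.284, 28.322] ↔ index [151, 200].
151 + (27.567−20.284)·(200−151)/(28.322−20.284) = 151 + 7.283·49/8.038 ≈ 195.40, so AQI = 195.
Site E 32.728: bracket 28.323–34.871 → index 201–300; slope 99/6.548, offset 4.405.
AQI = 201 + 99/6.548·4.405 ≈ 267.60 ⇒ 268.
AQIs: Site C=216, Site M=158, Site D=195, Site E=268. Sum = 216 + 158 + 195 + 268 = 837.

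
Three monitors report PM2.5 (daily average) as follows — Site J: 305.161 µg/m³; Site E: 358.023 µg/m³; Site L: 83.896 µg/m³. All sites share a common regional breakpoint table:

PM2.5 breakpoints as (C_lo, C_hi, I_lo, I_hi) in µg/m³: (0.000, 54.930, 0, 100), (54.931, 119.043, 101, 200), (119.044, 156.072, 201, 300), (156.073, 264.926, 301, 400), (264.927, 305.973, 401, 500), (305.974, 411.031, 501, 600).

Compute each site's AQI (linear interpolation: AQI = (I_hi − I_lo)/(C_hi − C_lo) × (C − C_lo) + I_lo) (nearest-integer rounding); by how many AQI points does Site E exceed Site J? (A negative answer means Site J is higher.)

Site J: 305.161 lies in 264.927–305.973, so I_lo=401, I_hi=500, C_lo=264.927, C_hi=305.973.
(500−401)/(305.973−264.927) × (305.161−264.927) + 401 = 99/41.046 × 40.234 + 401 ≈ 498.04 → 498.
Site E 358.023: bracket 305.974–411.031 → index 501–600; slope 99/105.057, offset 52.049.
AQI = 501 + 99/105.057·52.049 ≈ 550.05 ⇒ 550.
Site L: 83.896 ∈ [54.931, 119.043] ↔ index [101, 200].
101 + (83.896−54.931)·(200−101)/(119.043−54.931) = 101 + 28.965·99/64.112 ≈ 145.73, so AQI = 146.
AQIs: Site J=498, Site E=550, Site L=146. Site E (550) − Site J (498) = 52.

52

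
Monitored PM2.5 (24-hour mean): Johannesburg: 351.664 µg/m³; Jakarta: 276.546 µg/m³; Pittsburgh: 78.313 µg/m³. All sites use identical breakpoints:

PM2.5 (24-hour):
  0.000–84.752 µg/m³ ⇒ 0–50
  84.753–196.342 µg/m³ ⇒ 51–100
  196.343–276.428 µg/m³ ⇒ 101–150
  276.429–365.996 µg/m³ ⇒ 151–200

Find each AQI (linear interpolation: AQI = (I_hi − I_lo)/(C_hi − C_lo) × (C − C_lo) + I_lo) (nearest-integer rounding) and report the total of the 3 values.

389

Johannesburg 351.664: bracket 276.429–365.996 → index 151–200; slope 49/89.567, offset 75.235.
AQI = 151 + 49/89.567·75.235 ≈ 192.16 ⇒ 192.
Jakarta: 276.546 lies in 276.429–365.996, so I_lo=151, I_hi=200, C_lo=276.429, C_hi=365.996.
(200−151)/(365.996−276.429) × (276.546−276.429) + 151 = 49/89.567 × 0.117 + 151 ≈ 151.06 → 151.
Pittsburgh 78.313: bracket 0.000–84.752 → index 0–50; slope 50/84.752, offset 78.313.
AQI = 0 + 50/84.752·78.313 ≈ 46.20 ⇒ 46.
AQIs: Johannesburg=192, Jakarta=151, Pittsburgh=46. Sum = 192 + 151 + 46 = 389.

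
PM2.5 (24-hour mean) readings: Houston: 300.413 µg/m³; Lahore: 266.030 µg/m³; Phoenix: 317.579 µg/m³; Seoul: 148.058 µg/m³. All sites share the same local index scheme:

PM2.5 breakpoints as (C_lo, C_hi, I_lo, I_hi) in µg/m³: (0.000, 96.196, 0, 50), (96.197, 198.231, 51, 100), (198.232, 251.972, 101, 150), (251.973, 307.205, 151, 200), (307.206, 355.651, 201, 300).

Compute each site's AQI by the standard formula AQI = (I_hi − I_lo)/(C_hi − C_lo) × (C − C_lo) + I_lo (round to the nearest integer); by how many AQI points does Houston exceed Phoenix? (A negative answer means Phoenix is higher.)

-28

Houston 300.413: bracket 251.973–307.205 → index 151–200; slope 49/55.232, offset 48.440.
AQI = 151 + 49/55.232·48.440 ≈ 193.97 ⇒ 194.
Lahore 266.030: bracket 251.973–307.205 → index 151–200; slope 49/55.232, offset 14.057.
AQI = 151 + 49/55.232·14.057 ≈ 163.47 ⇒ 163.
Phoenix 317.579: bracket 307.206–355.651 → index 201–300; slope 99/48.445, offset 10.373.
AQI = 201 + 99/48.445·10.373 ≈ 222.20 ⇒ 222.
Seoul: 148.058 ∈ [96.197, 198.231] ↔ index [51, 100].
51 + (148.058−96.197)·(100−51)/(198.231−96.197) = 51 + 51.861·49/102.034 ≈ 75.91, so AQI = 76.
AQIs: Houston=194, Lahore=163, Phoenix=222, Seoul=76. Houston (194) − Phoenix (222) = -28.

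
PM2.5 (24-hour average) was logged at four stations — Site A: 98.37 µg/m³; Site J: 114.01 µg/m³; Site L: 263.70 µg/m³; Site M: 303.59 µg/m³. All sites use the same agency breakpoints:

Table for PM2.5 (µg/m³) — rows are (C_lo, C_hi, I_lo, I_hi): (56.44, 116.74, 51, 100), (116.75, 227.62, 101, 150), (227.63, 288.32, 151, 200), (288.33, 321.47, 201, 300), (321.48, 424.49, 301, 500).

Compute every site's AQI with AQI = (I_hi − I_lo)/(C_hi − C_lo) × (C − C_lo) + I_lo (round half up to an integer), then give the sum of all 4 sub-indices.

610

Site A: 98.37 lies in 56.44–116.74, so I_lo=51, I_hi=100, C_lo=56.44, C_hi=116.74.
(100−51)/(116.74−56.44) × (98.37−56.44) + 51 = 49/60.30 × 41.93 + 51 ≈ 85.07 → 85.
Site J: row 56.44–116.74 (AQI 51–100). (100−51)·(114.01−56.44)/(116.74−56.44) + 51 = 49·57.57/60.30 + 51 ≈ 97.78 → 98.
Site L 263.70: bracket 227.63–288.32 → index 151–200; slope 49/60.69, offset 36.07.
AQI = 151 + 49/60.69·36.07 ≈ 180.12 ⇒ 180.
Site M 303.59: bracket 288.33–321.47 → index 201–300; slope 99/33.14, offset 15.26.
AQI = 201 + 99/33.14·15.26 ≈ 246.59 ⇒ 247.
AQIs: Site A=85, Site J=98, Site L=180, Site M=247. Sum = 85 + 98 + 180 + 247 = 610.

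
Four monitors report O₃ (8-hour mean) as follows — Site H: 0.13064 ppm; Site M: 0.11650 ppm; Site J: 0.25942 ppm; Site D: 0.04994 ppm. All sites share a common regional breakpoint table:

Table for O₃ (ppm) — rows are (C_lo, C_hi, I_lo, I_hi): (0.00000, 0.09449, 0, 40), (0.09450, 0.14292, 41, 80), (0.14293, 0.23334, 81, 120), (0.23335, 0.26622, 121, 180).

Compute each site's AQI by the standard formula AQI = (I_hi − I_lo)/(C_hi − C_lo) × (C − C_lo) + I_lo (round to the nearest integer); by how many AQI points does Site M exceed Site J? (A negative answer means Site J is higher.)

Site H 0.13064: bracket 0.09450–0.14292 → index 41–80; slope 39/0.04842, offset 0.03614.
AQI = 41 + 39/0.04842·0.03614 ≈ 70.11 ⇒ 70.
Site M: 0.11650 ∈ [0.09450, 0.14292] ↔ index [41, 80].
41 + (0.11650−0.09450)·(80−41)/(0.14292−0.09450) = 41 + 0.02200·39/0.04842 ≈ 58.72, so AQI = 59.
Site J: 0.25942 lies in 0.23335–0.26622, so I_lo=121, I_hi=180, C_lo=0.23335, C_hi=0.26622.
(180−121)/(0.26622−0.23335) × (0.25942−0.23335) + 121 = 59/0.03287 × 0.02607 + 121 ≈ 167.79 → 168.
Site D: 0.04994 lies in 0.00000–0.09449, so I_lo=0, I_hi=40, C_lo=0.00000, C_hi=0.09449.
(40−0)/(0.09449−0.00000) × (0.04994−0.00000) + 0 = 40/0.09449 × 0.04994 + 0 ≈ 21.14 → 21.
AQIs: Site H=70, Site M=59, Site J=168, Site D=21. Site M (59) − Site J (168) = -109.

-109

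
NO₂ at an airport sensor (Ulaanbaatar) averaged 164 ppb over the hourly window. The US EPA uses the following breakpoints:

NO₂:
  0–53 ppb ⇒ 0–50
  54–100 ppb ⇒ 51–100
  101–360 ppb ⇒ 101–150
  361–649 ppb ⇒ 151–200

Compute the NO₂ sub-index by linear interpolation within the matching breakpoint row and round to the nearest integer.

113

NO₂: 164 lies in 101–360, so I_lo=101, I_hi=150, C_lo=101, C_hi=360.
(150−101)/(360−101) × (164−101) + 101 = 49/259 × 63 + 101 ≈ 112.92 → 113.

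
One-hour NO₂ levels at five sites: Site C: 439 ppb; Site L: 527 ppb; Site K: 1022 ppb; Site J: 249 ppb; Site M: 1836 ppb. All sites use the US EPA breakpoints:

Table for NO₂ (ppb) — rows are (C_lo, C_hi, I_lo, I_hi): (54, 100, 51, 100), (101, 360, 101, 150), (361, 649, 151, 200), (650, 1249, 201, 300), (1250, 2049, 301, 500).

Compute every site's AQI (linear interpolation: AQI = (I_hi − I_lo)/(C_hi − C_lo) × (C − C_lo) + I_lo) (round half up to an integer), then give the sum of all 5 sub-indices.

1181

Site C: 439 lies in 361–649, so I_lo=151, I_hi=200, C_lo=361, C_hi=649.
(200−151)/(649−361) × (439−361) + 151 = 49/288 × 78 + 151 ≈ 164.27 → 164.
Site L: 527 ∈ [361, 649] ↔ index [151, 200].
151 + (527−361)·(200−151)/(649−361) = 151 + 166·49/288 ≈ 179.24, so AQI = 179.
Site K: 1022 ∈ [650, 1249] ↔ index [201, 300].
201 + (1022−650)·(300−201)/(1249−650) = 201 + 372·99/599 ≈ 262.48, so AQI = 262.
Site J: 249 ∈ [101, 360] ↔ index [101, 150].
101 + (249−101)·(150−101)/(360−101) = 101 + 148·49/259 ≈ 129.00, so AQI = 129.
Site M: 1836 lies in 1250–2049, so I_lo=301, I_hi=500, C_lo=1250, C_hi=2049.
(500−301)/(2049−1250) × (1836−1250) + 301 = 199/799 × 586 + 301 ≈ 446.95 → 447.
AQIs: Site C=164, Site L=179, Site K=262, Site J=129, Site M=447. Sum = 164 + 179 + 262 + 129 + 447 = 1181.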